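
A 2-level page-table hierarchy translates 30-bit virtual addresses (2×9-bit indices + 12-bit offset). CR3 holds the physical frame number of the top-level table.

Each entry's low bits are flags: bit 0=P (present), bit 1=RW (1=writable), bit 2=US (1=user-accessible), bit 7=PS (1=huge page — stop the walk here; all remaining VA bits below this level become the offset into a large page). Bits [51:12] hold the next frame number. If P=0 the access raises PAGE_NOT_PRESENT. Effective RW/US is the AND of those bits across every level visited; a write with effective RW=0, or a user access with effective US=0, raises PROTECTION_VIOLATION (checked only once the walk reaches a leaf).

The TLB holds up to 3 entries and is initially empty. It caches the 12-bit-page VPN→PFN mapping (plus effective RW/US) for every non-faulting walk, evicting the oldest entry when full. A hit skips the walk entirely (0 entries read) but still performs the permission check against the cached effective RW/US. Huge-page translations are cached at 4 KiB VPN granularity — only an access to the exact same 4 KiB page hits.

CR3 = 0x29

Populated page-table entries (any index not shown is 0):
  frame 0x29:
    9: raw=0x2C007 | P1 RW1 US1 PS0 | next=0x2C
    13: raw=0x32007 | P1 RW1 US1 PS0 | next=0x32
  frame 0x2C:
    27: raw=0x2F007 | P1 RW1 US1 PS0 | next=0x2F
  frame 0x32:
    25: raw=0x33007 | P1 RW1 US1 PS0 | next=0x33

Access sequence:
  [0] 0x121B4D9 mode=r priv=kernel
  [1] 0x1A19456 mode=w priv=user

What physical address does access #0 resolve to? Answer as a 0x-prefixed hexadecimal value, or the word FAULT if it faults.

Trace:
#0 VA=0x121B4D9 (r,kernel):
  lvl0: tbl 0x29, slot 9 ⇒ 0x2C007 (P1/RW1/US1/PS0)
  lvl1: tbl 0x2C, slot 27 ⇒ 0x2F007 (P1/RW1/US1/PS0)
  → PA=0x2F4D9  (2 entries read)
#1 VA=0x1A19456 (w,user):
  lvl0: tbl 0x29, slot 13 ⇒ 0x32007 (P1/RW1/US1/PS0)
  lvl1: tbl 0x32, slot 25 ⇒ 0x33007 (P1/RW1/US1/PS0)
  → PA=0x33456  (2 entries read)

Access #0 PA: 0x2F4D9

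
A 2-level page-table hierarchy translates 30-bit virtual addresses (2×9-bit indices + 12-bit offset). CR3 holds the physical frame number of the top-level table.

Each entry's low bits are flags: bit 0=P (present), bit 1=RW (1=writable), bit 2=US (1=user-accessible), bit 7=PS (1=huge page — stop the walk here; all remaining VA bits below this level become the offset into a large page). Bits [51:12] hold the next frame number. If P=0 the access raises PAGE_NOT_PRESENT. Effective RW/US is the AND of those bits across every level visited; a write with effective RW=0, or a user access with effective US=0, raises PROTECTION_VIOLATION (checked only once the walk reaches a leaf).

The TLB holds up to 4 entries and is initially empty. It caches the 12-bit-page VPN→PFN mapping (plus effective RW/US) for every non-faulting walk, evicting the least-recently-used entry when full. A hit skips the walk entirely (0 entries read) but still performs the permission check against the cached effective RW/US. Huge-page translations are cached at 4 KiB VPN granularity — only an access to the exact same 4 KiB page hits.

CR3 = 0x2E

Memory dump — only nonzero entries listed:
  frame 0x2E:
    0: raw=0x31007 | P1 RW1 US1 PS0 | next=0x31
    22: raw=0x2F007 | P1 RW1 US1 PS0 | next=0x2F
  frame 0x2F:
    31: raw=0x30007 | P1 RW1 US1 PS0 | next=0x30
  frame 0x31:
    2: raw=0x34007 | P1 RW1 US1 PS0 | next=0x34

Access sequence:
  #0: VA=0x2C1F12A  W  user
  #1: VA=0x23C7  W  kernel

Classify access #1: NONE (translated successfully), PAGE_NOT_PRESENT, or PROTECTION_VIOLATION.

Per-access translation:
#0 VA=0x2C1F12A (w,user):
  lvl0: tbl 0x2E, slot 22 ⇒ 0x2F007 (P1/RW1/US1/PS0)
  lvl1: tbl 0x2F, slot 31 ⇒ 0x30007 (P1/RW1/US1/PS0)
  ✓ 0x3012A  — 2 lookups
#1 VA=0x23C7 (w,kernel):
  lvl0: tbl 0x2E, slot 0 ⇒ 0x31007 (P1/RW1/US1/PS0)
  lvl1: tbl 0x31, slot 2 ⇒ 0x34007 (P1/RW1/US1/PS0)
  ✓ 0x343C7  — 2 lookups

Access #1 fault: NONE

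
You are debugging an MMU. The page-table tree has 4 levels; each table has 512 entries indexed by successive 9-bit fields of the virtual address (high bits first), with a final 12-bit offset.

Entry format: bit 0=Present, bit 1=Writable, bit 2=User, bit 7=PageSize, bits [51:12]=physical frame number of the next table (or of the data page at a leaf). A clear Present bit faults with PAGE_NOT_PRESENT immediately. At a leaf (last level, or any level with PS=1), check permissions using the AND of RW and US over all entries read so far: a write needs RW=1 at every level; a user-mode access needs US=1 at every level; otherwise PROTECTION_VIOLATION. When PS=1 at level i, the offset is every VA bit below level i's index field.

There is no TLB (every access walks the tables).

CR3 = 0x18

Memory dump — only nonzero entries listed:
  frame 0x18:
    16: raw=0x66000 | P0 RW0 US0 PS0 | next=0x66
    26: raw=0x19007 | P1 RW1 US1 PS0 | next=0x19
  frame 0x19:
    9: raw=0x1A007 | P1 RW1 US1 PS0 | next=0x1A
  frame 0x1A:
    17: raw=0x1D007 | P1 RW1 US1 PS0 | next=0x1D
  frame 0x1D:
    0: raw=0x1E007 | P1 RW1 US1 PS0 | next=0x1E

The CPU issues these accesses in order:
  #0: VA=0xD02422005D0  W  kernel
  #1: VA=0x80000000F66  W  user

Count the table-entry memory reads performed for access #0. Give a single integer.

Per-access translation:
#0 VA=0xD02422005D0 (w,kernel):
  lvl0: tbl 0x18, slot 26 ⇒ 0x19007 (P1/RW1/US1/PS0)
  lvl1: tbl 0x19, slot 9 ⇒ 0x1A007 (P1/RW1/US1/PS0)
  lvl2: tbl 0x1A, slot 17 ⇒ 0x1D007 (P1/RW1/US1/PS0)
  lvl3: tbl 0x1D, slot 0 ⇒ 0x1E007 (P1/RW1/US1/PS0)
  ⇒ phys 0x1E5D0  [4 reads]
#1 VA=0x80000000F66 (w,user):
  lvl0: tbl 0x18, slot 16 ⇒ 0x66000 (P0/RW0/US0/PS0)
  → PAGE_NOT_PRESENT  (1 entries read)

Entries read for #0: 4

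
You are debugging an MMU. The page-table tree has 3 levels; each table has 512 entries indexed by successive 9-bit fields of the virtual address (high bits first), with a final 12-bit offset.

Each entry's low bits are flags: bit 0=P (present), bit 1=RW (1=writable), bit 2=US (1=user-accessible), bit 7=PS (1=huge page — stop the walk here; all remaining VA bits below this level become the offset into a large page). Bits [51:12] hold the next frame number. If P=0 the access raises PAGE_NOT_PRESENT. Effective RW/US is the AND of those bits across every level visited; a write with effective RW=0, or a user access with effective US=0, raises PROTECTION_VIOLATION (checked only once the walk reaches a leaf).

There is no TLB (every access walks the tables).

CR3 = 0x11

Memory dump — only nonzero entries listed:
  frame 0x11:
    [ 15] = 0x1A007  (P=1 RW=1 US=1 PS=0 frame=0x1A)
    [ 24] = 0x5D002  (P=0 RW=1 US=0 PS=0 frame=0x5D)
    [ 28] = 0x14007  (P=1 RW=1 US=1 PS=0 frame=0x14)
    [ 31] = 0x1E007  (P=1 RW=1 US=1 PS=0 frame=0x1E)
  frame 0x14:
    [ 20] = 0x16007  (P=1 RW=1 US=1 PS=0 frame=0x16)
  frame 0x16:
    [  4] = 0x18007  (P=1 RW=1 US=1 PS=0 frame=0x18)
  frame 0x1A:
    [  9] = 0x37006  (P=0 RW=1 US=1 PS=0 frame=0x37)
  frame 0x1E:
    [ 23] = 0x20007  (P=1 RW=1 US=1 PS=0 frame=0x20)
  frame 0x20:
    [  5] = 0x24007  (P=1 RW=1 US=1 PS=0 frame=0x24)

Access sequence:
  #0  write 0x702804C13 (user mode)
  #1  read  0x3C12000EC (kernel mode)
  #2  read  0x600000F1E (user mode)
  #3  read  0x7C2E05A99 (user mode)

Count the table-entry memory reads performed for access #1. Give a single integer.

Per-access translation:
#0 VA=0x702804C13 (w,user):
  lvl0: tbl 0x11, slot 28 ⇒ 0x14007 (P1/RW1/US1/PS0)
  lvl1: tbl 0x14, slot 20 ⇒ 0x16007 (P1/RW1/US1/PS0)
  lvl2: tbl 0x16, slot 4 ⇒ 0x18007 (P1/RW1/US1/PS0)
  ✓ 0x18C13  — 3 lookups
#1 VA=0x3C12000EC (r,kernel):
  lvl0: tbl 0x11, slot 15 ⇒ 0x1A007 (P1/RW1/US1/PS0)
  lvl1: tbl 0x1A, slot 9 ⇒ 0x37006 (P0/RW1/US1/PS0)
  → PAGE_NOT_PRESENT  (2 entries read)
#2 VA=0x600000F1E (r,user):
  lvl0: tbl 0x11, slot 24 ⇒ 0x5D002 (P0/RW1/US0/PS0)
  → PAGE_NOT_PRESENT  (1 entries read)
#3 VA=0x7C2E05A99 (r,user):
  lvl0: tbl 0x11, slot 31 ⇒ 0x1E007 (P1/RW1/US1/PS0)
  lvl1: tbl 0x1E, slot 23 ⇒ 0x20007 (P1/RW1/US1/PS0)
  lvl2: tbl 0x20, slot 5 ⇒ 0x24007 (P1/RW1/US1/PS0)
  ✓ 0x24A99  — 3 lookups

Entries read for #1: 2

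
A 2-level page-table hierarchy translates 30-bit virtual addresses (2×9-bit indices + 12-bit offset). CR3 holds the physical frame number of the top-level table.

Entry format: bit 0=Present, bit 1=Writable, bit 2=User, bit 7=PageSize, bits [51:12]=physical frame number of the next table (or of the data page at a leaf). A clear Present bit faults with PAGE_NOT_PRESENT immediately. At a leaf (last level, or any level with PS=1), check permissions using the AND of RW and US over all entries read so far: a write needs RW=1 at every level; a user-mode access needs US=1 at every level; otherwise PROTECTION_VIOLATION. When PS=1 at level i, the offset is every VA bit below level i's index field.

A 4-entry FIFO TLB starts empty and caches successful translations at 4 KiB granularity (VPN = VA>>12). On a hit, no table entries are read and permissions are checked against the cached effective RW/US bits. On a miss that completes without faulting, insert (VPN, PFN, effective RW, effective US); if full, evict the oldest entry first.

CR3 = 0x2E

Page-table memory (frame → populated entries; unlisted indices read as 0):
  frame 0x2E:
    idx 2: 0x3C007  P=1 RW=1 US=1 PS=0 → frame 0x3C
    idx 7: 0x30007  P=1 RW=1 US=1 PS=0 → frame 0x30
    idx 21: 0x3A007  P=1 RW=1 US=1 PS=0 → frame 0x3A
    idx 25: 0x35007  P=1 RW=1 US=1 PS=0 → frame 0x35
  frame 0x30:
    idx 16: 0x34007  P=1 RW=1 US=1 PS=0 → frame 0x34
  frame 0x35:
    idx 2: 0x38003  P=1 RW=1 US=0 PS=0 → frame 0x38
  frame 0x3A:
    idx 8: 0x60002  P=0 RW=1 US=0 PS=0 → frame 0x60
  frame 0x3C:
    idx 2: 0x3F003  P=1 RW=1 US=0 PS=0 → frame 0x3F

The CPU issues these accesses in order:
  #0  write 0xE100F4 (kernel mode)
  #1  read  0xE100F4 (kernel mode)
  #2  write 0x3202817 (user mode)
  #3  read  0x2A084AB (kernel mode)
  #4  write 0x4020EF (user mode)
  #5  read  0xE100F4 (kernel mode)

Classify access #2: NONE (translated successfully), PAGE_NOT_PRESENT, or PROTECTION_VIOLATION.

Trace:
#0 VA=0xE100F4 (w,kernel):
  L0: frame=0x2E idx=7 entry=0x30007 [P=1 RW=1 US=1 PS=0]
  L1: frame=0x30 idx=16 entry=0x34007 [P=1 RW=1 US=1 PS=0]
  → PA=0x340F4  (2 entries read)
#1 VA=0xE100F4 (r,kernel):
  TLB hit vpn=0xE10 → PA=0x340F4
#2 VA=0x3202817 (w,user):
  L0: frame=0x2E idx=25 entry=0x35007 [P=1 RW=1 US=1 PS=0]
  L1: frame=0x35 idx=2 entry=0x38003 [P=1 RW=1 US=0 PS=0]
  ✗ PROTECTION_VIOLATION  [2 reads]
#3 VA=0x2A084AB (r,kernel):
  L0: frame=0x2E idx=21 entry=0x3A007 [P=1 RW=1 US=1 PS=0]
  L1: frame=0x3A idx=8 entry=0x60002 [P=0 RW=1 US=0 PS=0]
  ✗ PAGE_NOT_PRESENT  [2 reads]
#4 VA=0x4020EF (w,user):
  L0: frame=0x2E idx=2 entry=0x3C007 [P=1 RW=1 US=1 PS=0]
  L1: frame=0x3C idx=2 entry=0x3F003 [P=1 RW=1 US=0 PS=0]
  ✗ PROTECTION_VIOLATION  [2 reads]
#5 VA=0xE100F4 (r,kernel):
  TLB hit vpn=0xE10 → PA=0x340F4

Access #2 fault: PROTECTION_VIOLATION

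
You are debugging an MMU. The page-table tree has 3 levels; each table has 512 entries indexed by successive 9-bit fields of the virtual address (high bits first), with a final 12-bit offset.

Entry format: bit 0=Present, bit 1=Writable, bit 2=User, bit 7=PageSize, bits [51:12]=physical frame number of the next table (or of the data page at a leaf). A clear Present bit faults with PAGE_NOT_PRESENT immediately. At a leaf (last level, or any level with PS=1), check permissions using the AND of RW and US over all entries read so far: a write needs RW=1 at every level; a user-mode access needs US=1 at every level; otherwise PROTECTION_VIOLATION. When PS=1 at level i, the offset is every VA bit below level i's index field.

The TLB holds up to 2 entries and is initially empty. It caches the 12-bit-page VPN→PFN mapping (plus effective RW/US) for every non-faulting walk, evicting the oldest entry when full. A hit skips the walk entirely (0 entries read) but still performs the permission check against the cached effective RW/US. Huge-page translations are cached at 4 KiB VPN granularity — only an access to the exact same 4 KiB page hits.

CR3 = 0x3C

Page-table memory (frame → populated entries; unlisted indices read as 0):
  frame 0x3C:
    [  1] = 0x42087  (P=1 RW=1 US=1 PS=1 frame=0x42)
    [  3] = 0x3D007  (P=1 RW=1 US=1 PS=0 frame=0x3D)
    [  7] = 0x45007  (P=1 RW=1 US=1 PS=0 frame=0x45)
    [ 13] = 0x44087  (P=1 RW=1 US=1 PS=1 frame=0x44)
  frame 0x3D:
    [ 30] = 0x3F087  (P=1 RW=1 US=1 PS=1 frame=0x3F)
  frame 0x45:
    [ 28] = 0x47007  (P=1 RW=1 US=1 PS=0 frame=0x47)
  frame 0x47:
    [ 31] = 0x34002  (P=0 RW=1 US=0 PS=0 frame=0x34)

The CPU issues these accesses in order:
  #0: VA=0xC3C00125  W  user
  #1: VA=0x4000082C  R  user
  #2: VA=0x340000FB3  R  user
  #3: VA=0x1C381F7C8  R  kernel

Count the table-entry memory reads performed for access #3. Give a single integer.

Trace:
#0 VA=0xC3C00125 (w,user):
  L0: frame=0x3C idx=3 entry=0x3D007 [P=1 RW=1 US=1 PS=0]
  L1: frame=0x3D idx=30 entry=0x3F087 [P=1 RW=1 US=1 PS=1]
  → PA=0x3F125 (huge @L1)  (2 entries read)
#1 VA=0x4000082C (r,user):
  L0: frame=0x3C idx=1 entry=0x42087 [P=1 RW=1 US=1 PS=1]
  → PA=0x4282C (huge @L0)  (1 entries read)
#2 VA=0x340000FB3 (r,user):
  L0: frame=0x3C idx=13 entry=0x44087 [P=1 RW=1 US=1 PS=1]
  → PA=0x44FB3 (huge @L0)  (1 entries read)
#3 VA=0x1C381F7C8 (r,kernel):
  L0: frame=0x3C idx=7 entry=0x45007 [P=1 RW=1 US=1 PS=0]
  L1: frame=0x45 idx=28 entry=0x47007 [P=1 RW=1 US=1 PS=0]
  L2: frame=0x47 idx=31 entry=0x34002 [P=0 RW=1 US=0 PS=0]
  ⇒ fault: PAGE_NOT_PRESENT  — 3 lookups

Entries read for #3: 3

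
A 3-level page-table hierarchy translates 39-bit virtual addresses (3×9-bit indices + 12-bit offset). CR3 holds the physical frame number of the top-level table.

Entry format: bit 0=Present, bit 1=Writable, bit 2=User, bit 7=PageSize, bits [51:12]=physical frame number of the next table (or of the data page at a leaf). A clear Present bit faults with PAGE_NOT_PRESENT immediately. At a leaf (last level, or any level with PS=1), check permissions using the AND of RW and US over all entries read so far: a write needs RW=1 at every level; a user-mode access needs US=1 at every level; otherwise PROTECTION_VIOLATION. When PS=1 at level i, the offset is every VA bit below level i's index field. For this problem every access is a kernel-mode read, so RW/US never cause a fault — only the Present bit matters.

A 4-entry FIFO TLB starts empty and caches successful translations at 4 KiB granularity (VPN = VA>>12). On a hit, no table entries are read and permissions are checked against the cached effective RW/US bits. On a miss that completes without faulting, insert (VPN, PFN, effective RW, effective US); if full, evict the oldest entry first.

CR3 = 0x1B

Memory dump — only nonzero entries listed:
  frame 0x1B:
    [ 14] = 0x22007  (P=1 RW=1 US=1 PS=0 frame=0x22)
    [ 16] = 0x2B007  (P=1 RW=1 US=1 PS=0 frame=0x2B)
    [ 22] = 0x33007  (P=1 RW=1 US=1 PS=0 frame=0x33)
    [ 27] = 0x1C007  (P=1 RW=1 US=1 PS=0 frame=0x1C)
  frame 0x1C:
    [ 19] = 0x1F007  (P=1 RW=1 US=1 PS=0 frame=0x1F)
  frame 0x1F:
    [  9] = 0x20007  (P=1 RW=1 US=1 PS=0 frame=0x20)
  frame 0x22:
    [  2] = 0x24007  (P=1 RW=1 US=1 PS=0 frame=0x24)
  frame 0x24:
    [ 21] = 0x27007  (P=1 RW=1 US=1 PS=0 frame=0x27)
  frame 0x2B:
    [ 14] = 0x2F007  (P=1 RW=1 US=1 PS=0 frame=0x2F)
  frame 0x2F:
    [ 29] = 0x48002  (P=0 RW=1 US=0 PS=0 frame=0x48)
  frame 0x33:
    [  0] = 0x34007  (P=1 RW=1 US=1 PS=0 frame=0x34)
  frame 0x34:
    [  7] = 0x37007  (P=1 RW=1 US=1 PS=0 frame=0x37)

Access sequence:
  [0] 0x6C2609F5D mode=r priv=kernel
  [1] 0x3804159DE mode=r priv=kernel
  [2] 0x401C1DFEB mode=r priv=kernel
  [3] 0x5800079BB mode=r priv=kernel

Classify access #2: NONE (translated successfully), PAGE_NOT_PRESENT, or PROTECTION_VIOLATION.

Trace:
#0 VA=0x6C2609F5D (r,kernel):
  lvl0: tbl 0x1B, slot 27 ⇒ 0x1C007 (P1/RW1/US1/PS0)
  lvl1: tbl 0x1C, slot 19 ⇒ 0x1F007 (P1/RW1/US1/PS0)
  lvl2: tbl 0x1F, slot 9 ⇒ 0x20007 (P1/RW1/US1/PS0)
  → PA=0x20F5D  (3 entries read)
#1 VA=0x3804159DE (r,kernel):
  lvl0: tbl 0x1B, slot 14 ⇒ 0x22007 (P1/RW1/US1/PS0)
  lvl1: tbl 0x22, slot 2 ⇒ 0x24007 (P1/RW1/US1/PS0)
  lvl2: tbl 0x24, slot 21 ⇒ 0x27007 (P1/RW1/US1/PS0)
  → PA=0x279DE  (3 entries read)
#2 VA=0x401C1DFEB (r,kernel):
  lvl0: tbl 0x1B, slot 16 ⇒ 0x2B007 (P1/RW1/US1/PS0)
  lvl1: tbl 0x2B, slot 14 ⇒ 0x2F007 (P1/RW1/US1/PS0)
  lvl2: tbl 0x2F, slot 29 ⇒ 0x48002 (P0/RW1/US0/PS0)
  ⇒ fault: PAGE_NOT_PRESENT  — 3 lookups
#3 VA=0x5800079BB (r,kernel):
  lvl0: tbl 0x1B, slot 22 ⇒ 0x33007 (P1/RW1/US1/PS0)
  lvl1: tbl 0x33, slot 0 ⇒ 0x34007 (P1/RW1/US1/PS0)
  lvl2: tbl 0x34, slot 7 ⇒ 0x37007 (P1/RW1/US1/PS0)
  → PA=0x379BB  (3 entries read)

Access #2 fault: PAGE_NOT_PRESENT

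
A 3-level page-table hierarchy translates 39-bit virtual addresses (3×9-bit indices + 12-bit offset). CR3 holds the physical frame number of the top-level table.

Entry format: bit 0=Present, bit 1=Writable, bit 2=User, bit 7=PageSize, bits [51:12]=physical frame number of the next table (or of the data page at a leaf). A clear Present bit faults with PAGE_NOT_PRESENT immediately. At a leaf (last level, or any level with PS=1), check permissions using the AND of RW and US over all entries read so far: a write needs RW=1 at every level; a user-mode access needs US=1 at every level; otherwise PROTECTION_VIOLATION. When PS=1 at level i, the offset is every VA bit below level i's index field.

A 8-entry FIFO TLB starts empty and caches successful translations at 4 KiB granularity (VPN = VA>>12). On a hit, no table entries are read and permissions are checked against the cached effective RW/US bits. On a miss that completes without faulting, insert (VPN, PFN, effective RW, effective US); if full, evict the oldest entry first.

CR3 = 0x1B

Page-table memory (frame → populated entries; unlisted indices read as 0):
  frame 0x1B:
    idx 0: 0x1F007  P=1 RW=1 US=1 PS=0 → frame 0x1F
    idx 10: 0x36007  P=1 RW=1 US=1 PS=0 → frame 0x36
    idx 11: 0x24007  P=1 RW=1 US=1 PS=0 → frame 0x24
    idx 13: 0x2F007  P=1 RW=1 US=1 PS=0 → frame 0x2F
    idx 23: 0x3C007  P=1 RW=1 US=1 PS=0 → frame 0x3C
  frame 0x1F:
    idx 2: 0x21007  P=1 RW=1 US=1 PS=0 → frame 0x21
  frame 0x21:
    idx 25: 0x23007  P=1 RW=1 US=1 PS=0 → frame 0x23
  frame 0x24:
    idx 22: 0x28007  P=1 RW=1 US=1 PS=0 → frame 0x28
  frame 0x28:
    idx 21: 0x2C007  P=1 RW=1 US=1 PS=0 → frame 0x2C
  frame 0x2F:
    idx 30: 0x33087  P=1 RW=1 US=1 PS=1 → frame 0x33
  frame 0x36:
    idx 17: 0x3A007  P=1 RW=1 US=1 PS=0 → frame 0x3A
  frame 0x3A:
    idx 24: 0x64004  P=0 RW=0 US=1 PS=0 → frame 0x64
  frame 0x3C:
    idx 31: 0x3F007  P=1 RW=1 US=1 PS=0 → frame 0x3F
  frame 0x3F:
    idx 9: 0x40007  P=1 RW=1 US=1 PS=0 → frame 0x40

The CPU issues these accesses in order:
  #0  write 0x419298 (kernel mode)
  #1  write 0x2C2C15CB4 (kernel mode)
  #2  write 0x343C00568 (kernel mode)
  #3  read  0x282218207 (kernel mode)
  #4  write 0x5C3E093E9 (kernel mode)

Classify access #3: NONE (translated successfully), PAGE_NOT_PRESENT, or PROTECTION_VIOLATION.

Trace:
#0 VA=0x419298 (w,kernel):
  L0: frame=0x1B idx=0 entry=0x1F007 [P=1 RW=1 US=1 PS=0]
  L1: frame=0x1F idx=2 entry=0x21007 [P=1 RW=1 US=1 PS=0]
  L2: frame=0x21 idx=25 entry=0x23007 [P=1 RW=1 US=1 PS=0]
  → PA=0x23298  (3 entries read)
#1 VA=0x2C2C15CB4 (w,kernel):
  L0: frame=0x1B idx=11 entry=0x24007 [P=1 RW=1 US=1 PS=0]
  L1: frame=0x24 idx=22 entry=0x28007 [P=1 RW=1 US=1 PS=0]
  L2: frame=0x28 idx=21 entry=0x2C007 [P=1 RW=1 US=1 PS=0]
  → PA=0x2CCB4  (3 entries read)
#2 VA=0x343C00568 (w,kernel):
  L0: frame=0x1B idx=13 entry=0x2F007 [P=1 RW=1 US=1 PS=0]
  L1: frame=0x2F idx=30 entry=0x33087 [P=1 RW=1 US=1 PS=1]
  → PA=0x33568 (huge @L1)  (2 entries read)
#3 VA=0x282218207 (r,kernel):
  L0: frame=0x1B idx=10 entry=0x36007 [P=1 RW=1 US=1 PS=0]
  L1: frame=0x36 idx=17 entry=0x3A007 [P=1 RW=1 US=1 PS=0]
  L2: frame=0x3A idx=24 entry=0x64004 [P=0 RW=0 US=1 PS=0]
  ✗ PAGE_NOT_PRESENT  [3 reads]
#4 VA=0x5C3E093E9 (w,kernel):
  L0: frame=0x1B idx=23 entry=0x3C007 [P=1 RW=1 US=1 PS=0]
  L1: frame=0x3C idx=31 entry=0x3F007 [P=1 RW=1 US=1 PS=0]
  L2: frame=0x3F idx=9 entry=0x40007 [P=1 RW=1 US=1 PS=0]
  → PA=0x403E9  (3 entries read)

Access #3 fault: PAGE_NOT_PRESENT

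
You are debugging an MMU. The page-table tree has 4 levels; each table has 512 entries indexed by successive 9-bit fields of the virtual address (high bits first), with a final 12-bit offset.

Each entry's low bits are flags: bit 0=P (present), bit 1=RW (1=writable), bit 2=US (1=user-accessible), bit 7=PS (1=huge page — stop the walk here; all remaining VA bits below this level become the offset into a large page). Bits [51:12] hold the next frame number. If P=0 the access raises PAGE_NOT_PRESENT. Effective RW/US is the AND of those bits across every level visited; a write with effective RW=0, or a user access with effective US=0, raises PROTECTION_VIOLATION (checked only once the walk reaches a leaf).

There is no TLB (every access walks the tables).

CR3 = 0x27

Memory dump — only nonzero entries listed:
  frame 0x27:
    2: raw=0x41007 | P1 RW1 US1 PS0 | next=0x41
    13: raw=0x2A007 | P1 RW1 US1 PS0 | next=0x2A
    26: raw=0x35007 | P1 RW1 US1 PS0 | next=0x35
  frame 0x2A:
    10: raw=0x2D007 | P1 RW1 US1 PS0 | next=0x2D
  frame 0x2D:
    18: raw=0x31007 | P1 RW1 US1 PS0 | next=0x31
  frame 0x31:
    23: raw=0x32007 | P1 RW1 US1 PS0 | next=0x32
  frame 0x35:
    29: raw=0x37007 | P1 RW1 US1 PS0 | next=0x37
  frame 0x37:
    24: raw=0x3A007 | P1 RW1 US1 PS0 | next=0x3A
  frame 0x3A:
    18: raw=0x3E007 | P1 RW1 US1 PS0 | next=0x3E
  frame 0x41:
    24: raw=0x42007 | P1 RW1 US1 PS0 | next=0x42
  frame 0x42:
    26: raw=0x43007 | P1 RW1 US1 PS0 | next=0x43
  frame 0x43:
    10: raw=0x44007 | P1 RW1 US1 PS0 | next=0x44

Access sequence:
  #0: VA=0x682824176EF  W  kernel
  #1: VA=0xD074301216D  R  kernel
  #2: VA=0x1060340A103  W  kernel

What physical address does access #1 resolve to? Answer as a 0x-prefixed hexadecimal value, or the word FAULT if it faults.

Walk each access:
#0 VA=0x682824176EF (w,kernel):
  L0: frame=0x27 idx=13 entry=0x2A007 [P=1 RW=1 US=1 PS=0]
  L1: frame=0x2A idx=10 entry=0x2D007 [P=1 RW=1 US=1 PS=0]
  L2: frame=0x2D idx=18 entry=0x31007 [P=1 RW=1 US=1 PS=0]
  L3: frame=0x31 idx=23 entry=0x32007 [P=1 RW=1 US=1 PS=0]
  → PA=0x326EF  (4 entries read)
#1 VA=0xD074301216D (r,kernel):
  L0: frame=0x27 idx=26 entry=0x35007 [P=1 RW=1 US=1 PS=0]
  L1: frame=0x35 idx=29 entry=0x37007 [P=1 RW=1 US=1 PS=0]
  L2: frame=0x37 idx=24 entry=0x3A007 [P=1 RW=1 US=1 PS=0]
  L3: frame=0x3A idx=18 entry=0x3E007 [P=1 RW=1 US=1 PS=0]
  → PA=0x3E16D  (4 entries read)
#2 VA=0x1060340A103 (w,kernel):
  L0: frame=0x27 idx=2 entry=0x41007 [P=1 RW=1 US=1 PS=0]
  L1: frame=0x41 idx=24 entry=0x42007 [P=1 RW=1 US=1 PS=0]
  L2: frame=0x42 idx=26 entry=0x43007 [P=1 RW=1 US=1 PS=0]
  L3: frame=0x43 idx=10 entry=0x44007 [P=1 RW=1 US=1 PS=0]
  → PA=0x44103  (4 entries read)

Access #1 PA: 0x3E16D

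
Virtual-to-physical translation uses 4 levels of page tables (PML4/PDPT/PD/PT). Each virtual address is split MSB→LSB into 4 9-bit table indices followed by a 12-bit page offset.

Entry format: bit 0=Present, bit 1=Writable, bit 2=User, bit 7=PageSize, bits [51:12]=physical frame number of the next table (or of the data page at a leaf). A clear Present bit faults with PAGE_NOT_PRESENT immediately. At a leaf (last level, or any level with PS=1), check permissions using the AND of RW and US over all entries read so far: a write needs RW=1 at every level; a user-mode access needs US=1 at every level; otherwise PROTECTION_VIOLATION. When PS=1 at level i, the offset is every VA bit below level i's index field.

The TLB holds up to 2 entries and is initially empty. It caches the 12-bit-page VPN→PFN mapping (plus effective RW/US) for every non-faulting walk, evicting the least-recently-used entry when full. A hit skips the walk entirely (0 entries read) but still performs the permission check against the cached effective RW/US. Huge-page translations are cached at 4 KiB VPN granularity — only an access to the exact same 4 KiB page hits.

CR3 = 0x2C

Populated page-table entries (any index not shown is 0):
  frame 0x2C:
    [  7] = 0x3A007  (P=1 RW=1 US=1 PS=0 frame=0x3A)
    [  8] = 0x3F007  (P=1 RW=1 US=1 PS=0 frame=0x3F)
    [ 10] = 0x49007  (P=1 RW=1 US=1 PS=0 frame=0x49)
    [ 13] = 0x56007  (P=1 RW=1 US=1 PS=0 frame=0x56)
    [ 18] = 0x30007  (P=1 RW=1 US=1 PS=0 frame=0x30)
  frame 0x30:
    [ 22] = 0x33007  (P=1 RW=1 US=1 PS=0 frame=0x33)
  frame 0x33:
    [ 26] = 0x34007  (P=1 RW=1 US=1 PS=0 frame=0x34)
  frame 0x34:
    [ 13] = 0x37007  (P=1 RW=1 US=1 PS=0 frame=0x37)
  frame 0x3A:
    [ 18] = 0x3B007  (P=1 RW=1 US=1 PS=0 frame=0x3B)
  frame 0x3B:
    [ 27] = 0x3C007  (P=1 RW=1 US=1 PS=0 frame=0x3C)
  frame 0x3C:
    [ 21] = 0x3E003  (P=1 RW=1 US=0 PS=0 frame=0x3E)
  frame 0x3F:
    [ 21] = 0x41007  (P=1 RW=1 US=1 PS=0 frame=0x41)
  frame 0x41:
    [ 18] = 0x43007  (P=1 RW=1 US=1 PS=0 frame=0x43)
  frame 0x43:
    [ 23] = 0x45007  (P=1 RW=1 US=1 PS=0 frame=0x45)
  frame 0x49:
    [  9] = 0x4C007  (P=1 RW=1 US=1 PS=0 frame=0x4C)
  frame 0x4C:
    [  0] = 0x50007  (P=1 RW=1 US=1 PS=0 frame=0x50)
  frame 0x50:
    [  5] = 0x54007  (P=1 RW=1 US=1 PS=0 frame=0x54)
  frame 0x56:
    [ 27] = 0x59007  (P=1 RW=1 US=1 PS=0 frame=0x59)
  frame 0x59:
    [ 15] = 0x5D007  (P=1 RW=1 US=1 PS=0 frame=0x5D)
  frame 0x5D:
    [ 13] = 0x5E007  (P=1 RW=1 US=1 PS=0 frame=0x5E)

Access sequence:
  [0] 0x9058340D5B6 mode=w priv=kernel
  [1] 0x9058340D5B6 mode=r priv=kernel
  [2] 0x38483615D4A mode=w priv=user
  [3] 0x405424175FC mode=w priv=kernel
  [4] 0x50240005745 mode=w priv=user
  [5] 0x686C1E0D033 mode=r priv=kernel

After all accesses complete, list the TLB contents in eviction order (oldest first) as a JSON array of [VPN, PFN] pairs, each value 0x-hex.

Trace:
#0 VA=0x9058340D5B6 (w,kernel):
  L0 @0x2C[18] → 0x30007  P=1,RW=1,US=1,PS=0
  L1 @0x30[22] → 0x33007  P=1,RW=1,US=1,PS=0
  L2 @0x33[26] → 0x34007  P=1,RW=1,US=1,PS=0
  L3 @0x34[13] → 0x37007  P=1,RW=1,US=1,PS=0
  → PA=0x375B6  (4 entries read)
#1 VA=0x9058340D5B6 (r,kernel):
  TLB hit vpn=0x9058340D → PA=0x375B6
#2 VA=0x38483615D4A (w,user):
  L0 @0x2C[7] → 0x3A007  P=1,RW=1,US=1,PS=0
  L1 @0x3A[18] → 0x3B007  P=1,RW=1,US=1,PS=0
  L2 @0x3B[27] → 0x3C007  P=1,RW=1,US=1,PS=0
  L3 @0x3C[21] → 0x3E003  P=1,RW=1,US=0,PS=0
  ⇒ fault: PROTECTION_VIOLATION  — 4 lookups
#3 VA=0x405424175FC (w,kernel):
  L0 @0x2C[8] → 0x3F007  P=1,RW=1,US=1,PS=0
  L1 @0x3F[21] → 0x41007  P=1,RW=1,US=1,PS=0
  L2 @0x41[18] → 0x43007  P=1,RW=1,US=1,PS=0
  L3 @0x43[23] → 0x45007  P=1,RW=1,US=1,PS=0
  → PA=0x455FC  (4 entries read)
#4 VA=0x50240005745 (w,user):
  L0 @0x2C[10] → 0x49007  P=1,RW=1,US=1,PS=0
  L1 @0x49[9] → 0x4C007  P=1,RW=1,US=1,PS=0
  L2 @0x4C[0] → 0x50007  P=1,RW=1,US=1,PS=0
  L3 @0x50[5] → 0x54007  P=1,RW=1,US=1,PS=0
  → PA=0x54745  (4 entries read)
#5 VA=0x686C1E0D033 (r,kernel):
  L0 @0x2C[13] → 0x56007  P=1,RW=1,US=1,PS=0
  L1 @0x56[27] → 0x59007  P=1,RW=1,US=1,PS=0
  L2 @0x59[15] → 0x5D007  P=1,RW=1,US=1,PS=0
  L3 @0x5D[13] → 0x5E007  P=1,RW=1,US=1,PS=0
  → PA=0x5E033  (4 entries read)

TLB: [["0x50240005", "0x54"], ["0x686C1E0D", "0x5E"]]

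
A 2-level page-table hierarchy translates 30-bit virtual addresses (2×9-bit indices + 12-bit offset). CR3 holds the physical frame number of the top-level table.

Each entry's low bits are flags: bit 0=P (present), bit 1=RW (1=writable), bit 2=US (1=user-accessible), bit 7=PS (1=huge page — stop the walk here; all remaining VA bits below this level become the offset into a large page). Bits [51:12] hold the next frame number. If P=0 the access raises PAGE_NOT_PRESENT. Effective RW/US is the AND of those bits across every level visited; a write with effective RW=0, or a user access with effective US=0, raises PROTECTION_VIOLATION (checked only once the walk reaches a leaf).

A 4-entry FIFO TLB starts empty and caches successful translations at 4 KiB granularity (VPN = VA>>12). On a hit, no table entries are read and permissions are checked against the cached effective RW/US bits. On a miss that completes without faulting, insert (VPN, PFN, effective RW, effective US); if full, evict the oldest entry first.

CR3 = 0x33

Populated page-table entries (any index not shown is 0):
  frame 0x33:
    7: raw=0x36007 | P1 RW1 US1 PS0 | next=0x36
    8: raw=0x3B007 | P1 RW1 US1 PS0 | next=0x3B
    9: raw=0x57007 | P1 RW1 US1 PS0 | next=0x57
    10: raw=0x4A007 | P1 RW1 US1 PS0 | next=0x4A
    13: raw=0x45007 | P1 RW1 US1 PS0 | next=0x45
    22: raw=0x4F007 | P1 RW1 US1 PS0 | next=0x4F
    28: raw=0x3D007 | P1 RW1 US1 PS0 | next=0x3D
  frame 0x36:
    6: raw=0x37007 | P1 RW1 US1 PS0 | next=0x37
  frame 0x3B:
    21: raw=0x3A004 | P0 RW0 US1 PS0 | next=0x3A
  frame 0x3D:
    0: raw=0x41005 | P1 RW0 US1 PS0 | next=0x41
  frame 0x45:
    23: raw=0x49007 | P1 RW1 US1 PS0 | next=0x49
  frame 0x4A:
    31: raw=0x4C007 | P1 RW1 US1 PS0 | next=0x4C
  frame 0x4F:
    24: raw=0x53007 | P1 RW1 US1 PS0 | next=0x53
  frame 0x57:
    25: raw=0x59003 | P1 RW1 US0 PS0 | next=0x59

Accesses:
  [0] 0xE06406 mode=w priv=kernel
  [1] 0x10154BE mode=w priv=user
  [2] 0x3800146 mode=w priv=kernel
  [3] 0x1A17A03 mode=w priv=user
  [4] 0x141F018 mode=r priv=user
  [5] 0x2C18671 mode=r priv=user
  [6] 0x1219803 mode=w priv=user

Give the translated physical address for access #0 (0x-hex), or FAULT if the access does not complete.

Per-access translation:
#0 VA=0xE06406 (w,kernel):
  L0: frame=0x33 idx=7 entry=0x36007 [P=1 RW=1 US=1 PS=0]
  L1: frame=0x36 idx=6 entry=0x37007 [P=1 RW=1 US=1 PS=0]
  ✓ 0x37406  — 2 lookups
#1 VA=0x10154BE (w,user):
  L0: frame=0x33 idx=8 entry=0x3B007 [P=1 RW=1 US=1 PS=0]
  L1: frame=0x3B idx=21 entry=0x3A004 [P=0 RW=0 US=1 PS=0]
  ✗ PAGE_NOT_PRESENT  [2 reads]
#2 VA=0x3800146 (w,kernel):
  L0: frame=0x33 idx=28 entry=0x3D007 [P=1 RW=1 US=1 PS=0]
  L1: frame=0x3D idx=0 entry=0x41005 [P=1 RW=0 US=1 PS=0]
  ✗ PROTECTION_VIOLATION  [2 reads]
#3 VA=0x1A17A03 (w,user):
  L0: frame=0x33 idx=13 entry=0x45007 [P=1 RW=1 US=1 PS=0]
  L1: frame=0x45 idx=23 entry=0x49007 [P=1 RW=1 US=1 PS=0]
  ✓ 0x49A03  — 2 lookups
#4 VA=0x141F018 (r,user):
  L0: frame=0x33 idx=10 entry=0x4A007 [P=1 RW=1 US=1 PS=0]
  L1: frame=0x4A idx=31 entry=0x4C007 [P=1 RW=1 US=1 PS=0]
  ✓ 0x4C018  — 2 lookups
#5 VA=0x2C18671 (r,user):
  L0: frame=0x33 idx=22 entry=0x4F007 [P=1 RW=1 US=1 PS=0]
  L1: frame=0x4F idx=24 entry=0x53007 [P=1 RW=1 US=1 PS=0]
  ✓ 0x53671  — 2 lookups
#6 VA=0x1219803 (w,user):
  L0: frame=0x33 idx=9 entry=0x57007 [P=1 RW=1 US=1 PS=0]
  L1: frame=0x57 idx=25 entry=0x59003 [P=1 RW=1 US=0 PS=0]
  ✗ PROTECTION_VIOLATION  [2 reads]

Access #0 PA: 0x37406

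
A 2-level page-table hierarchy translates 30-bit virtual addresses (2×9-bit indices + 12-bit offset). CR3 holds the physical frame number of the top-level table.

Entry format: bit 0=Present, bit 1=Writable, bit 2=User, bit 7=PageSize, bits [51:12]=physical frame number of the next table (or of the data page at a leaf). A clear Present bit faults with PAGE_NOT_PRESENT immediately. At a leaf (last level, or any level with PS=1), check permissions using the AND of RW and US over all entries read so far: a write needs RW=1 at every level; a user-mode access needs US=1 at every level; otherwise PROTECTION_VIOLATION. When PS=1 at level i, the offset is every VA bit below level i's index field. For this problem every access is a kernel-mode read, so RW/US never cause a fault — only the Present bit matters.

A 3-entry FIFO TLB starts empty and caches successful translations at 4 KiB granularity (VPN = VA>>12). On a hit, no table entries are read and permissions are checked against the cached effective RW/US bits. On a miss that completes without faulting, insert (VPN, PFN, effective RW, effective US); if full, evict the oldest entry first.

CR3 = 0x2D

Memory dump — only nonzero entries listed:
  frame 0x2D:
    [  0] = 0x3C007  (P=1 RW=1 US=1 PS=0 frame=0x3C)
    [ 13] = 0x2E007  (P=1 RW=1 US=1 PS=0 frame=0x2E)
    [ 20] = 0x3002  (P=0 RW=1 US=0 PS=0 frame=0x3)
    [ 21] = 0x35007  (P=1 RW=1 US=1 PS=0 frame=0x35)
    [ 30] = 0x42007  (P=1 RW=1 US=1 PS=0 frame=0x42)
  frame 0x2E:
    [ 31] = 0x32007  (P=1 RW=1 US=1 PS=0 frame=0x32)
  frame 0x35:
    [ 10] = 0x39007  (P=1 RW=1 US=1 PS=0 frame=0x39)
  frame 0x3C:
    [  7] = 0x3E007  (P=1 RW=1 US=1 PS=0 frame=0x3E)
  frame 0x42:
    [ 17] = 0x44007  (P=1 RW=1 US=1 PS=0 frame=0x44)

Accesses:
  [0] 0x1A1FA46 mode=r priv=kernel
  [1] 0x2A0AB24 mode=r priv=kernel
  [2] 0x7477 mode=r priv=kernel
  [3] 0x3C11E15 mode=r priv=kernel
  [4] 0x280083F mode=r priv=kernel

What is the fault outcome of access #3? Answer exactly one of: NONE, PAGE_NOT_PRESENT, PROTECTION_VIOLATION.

Walk each access:
#0 VA=0x1A1FA46 (r,kernel):
  L0 @0x2D[13] → 0x2E007  P=1,RW=1,US=1,PS=0
  L1 @0x2E[31] → 0x32007  P=1,RW=1,US=1,PS=0
  ⇒ phys 0x32A46  [2 reads]
#1 VA=0x2A0AB24 (r,kernel):
  L0 @0x2D[21] → 0x35007  P=1,RW=1,US=1,PS=0
  L1 @0x35[10] → 0x39007  P=1,RW=1,US=1,PS=0
  ⇒ phys 0x39B24  [2 reads]
#2 VA=0x7477 (r,kernel):
  L0 @0x2D[0] → 0x3C007  P=1,RW=1,US=1,PS=0
  L1 @0x3C[7] → 0x3E007  P=1,RW=1,US=1,PS=0
  ⇒ phys 0x3E477  [2 reads]
#3 VA=0x3C11E15 (r,kernel):
  L0 @0x2D[30] → 0x42007  P=1,RW=1,US=1,PS=0
  L1 @0x42[17] → 0x44007  P=1,RW=1,US=1,PS=0
  ⇒ phys 0x44E15  [2 reads]
#4 VA=0x280083F (r,kernel):
  L0 @0x2D[20] → 0x3002  P=0,RW=1,US=0,PS=0
  → PAGE_NOT_PRESENT  (1 entries read)

Access #3 fault: NONE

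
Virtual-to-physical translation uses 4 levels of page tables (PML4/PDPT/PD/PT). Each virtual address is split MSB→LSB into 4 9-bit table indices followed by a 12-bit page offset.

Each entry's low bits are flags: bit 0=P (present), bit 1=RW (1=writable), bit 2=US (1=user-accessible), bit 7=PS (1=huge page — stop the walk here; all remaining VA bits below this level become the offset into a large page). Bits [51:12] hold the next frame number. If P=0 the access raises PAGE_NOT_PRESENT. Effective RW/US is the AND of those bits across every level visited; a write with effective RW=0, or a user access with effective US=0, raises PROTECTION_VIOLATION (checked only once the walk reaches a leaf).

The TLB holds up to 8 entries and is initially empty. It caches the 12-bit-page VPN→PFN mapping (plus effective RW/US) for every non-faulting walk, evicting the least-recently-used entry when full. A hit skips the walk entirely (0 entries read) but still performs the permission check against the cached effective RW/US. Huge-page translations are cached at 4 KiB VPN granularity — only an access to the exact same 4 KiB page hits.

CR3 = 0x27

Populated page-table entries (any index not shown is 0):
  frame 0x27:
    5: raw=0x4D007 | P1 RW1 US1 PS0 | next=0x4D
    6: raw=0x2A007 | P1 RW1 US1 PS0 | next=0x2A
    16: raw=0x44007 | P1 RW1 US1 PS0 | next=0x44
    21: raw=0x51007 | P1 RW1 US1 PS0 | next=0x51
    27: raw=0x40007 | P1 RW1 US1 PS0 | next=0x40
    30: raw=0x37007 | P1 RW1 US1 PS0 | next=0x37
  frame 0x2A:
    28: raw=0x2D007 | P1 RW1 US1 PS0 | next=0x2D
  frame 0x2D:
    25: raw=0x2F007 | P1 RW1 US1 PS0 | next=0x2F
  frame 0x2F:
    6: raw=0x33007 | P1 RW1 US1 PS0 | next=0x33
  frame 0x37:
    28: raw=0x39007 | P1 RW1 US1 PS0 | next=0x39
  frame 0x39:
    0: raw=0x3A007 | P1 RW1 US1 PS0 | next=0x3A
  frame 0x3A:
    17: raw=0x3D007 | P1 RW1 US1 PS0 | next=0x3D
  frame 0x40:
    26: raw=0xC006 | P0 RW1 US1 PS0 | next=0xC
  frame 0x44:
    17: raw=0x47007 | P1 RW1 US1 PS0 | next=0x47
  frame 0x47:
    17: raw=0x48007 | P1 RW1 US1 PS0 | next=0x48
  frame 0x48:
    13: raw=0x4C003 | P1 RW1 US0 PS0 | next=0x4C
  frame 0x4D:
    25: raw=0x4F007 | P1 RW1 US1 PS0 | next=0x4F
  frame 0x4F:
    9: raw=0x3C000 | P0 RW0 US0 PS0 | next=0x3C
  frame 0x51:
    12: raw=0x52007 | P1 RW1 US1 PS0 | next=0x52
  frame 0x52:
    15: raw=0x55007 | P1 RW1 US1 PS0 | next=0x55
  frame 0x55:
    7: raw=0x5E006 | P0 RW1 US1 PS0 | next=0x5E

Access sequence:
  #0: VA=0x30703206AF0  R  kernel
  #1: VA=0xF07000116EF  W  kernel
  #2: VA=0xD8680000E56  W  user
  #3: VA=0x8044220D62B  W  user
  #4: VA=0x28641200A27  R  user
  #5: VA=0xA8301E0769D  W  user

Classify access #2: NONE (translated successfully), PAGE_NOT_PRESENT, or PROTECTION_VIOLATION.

Walk each access:
#0 VA=0x30703206AF0 (r,kernel):
  L0 @0x27[6] → 0x2A007  P=1,RW=1,US=1,PS=0
  L1 @0x2A[28] → 0x2D007  P=1,RW=1,US=1,PS=0
  L2 @0x2D[25] → 0x2F007  P=1,RW=1,US=1,PS=0
  L3 @0x2F[6] → 0x33007  P=1,RW=1,US=1,PS=0
  → PA=0x33AF0  (4 entries read)
#1 VA=0xF07000116EF (w,kernel):
  L0 @0x27[30] → 0x37007  P=1,RW=1,US=1,PS=0
  L1 @0x37[28] → 0x39007  P=1,RW=1,US=1,PS=0
  L2 @0x39[0] → 0x3A007  P=1,RW=1,US=1,PS=0
  L3 @0x3A[17] → 0x3D007  P=1,RW=1,US=1,PS=0
  → PA=0x3D6EF  (4 entries read)
#2 VA=0xD8680000E56 (w,user):
  L0 @0x27[27] → 0x40007  P=1,RW=1,US=1,PS=0
  L1 @0x40[26] → 0xC006  P=0,RW=1,US=1,PS=0
  → PAGE_NOT_PRESENT  (2 entries read)
#3 VA=0x8044220D62B (w,user):
  L0 @0x27[16] → 0x44007  P=1,RW=1,US=1,PS=0
  L1 @0x44[17] → 0x47007  P=1,RW=1,US=1,PS=0
  L2 @0x47[17] → 0x48007  P=1,RW=1,US=1,PS=0
  L3 @0x48[13] → 0x4C003  P=1,RW=1,US=0,PS=0
  → PROTECTION_VIOLATION  (4 entries read)
#4 VA=0x28641200A27 (r,user):
  L0 @0x27[5] → 0x4D007  P=1,RW=1,US=1,PS=0
  L1 @0x4D[25] → 0x4F007  P=1,RW=1,US=1,PS=0
  L2 @0x4F[9] → 0x3C000  P=0,RW=0,US=0,PS=0
  → PAGE_NOT_PRESENT  (3 entries read)
#5 VA=0xA8301E0769D (w,user):
  L0 @0x27[21] → 0x51007  P=1,RW=1,US=1,PS=0
  L1 @0x51[12] → 0x52007  P=1,RW=1,US=1,PS=0
  L2 @0x52[15] → 0x55007  P=1,RW=1,US=1,PS=0
  L3 @0x55[7] → 0x5E006  P=0,RW=1,US=1,PS=0
  → PAGE_NOT_PRESENT  (4 entries read)

Access #2 fault: PAGE_NOT_PRESENT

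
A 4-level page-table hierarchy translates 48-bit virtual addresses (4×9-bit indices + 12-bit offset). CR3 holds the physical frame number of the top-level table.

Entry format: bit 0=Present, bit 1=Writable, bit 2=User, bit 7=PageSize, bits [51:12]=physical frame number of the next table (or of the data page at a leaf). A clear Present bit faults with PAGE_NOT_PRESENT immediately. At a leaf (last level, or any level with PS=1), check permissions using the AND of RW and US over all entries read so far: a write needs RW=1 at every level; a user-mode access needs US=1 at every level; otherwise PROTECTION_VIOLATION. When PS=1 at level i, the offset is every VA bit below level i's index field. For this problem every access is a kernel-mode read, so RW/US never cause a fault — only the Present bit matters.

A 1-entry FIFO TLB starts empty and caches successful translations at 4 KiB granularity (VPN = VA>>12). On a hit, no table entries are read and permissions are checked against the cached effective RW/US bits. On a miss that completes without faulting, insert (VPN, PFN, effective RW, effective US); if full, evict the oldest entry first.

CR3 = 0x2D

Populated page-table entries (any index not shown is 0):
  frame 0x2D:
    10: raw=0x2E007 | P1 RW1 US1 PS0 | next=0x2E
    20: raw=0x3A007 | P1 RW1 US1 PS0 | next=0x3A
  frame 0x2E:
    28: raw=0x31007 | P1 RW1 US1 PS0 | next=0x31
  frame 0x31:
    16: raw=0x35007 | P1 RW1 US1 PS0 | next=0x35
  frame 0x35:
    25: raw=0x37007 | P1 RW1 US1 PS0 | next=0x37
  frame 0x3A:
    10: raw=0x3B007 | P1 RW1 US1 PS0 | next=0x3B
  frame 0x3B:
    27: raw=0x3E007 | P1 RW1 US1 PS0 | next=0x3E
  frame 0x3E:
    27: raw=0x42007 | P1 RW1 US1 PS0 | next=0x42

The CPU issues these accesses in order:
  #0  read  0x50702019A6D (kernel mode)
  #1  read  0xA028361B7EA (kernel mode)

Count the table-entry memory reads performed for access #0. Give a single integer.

Walk each access:
#0 VA=0x50702019A6D (r,kernel):
  L0: frame=0x2D idx=10 entry=0x2E007 [P=1 RW=1 US=1 PS=0]
  L1: frame=0x2E idx=28 entry=0x31007 [P=1 RW=1 US=1 PS=0]
  L2: frame=0x31 idx=16 entry=0x35007 [P=1 RW=1 US=1 PS=0]
  L3: frame=0x35 idx=25 entry=0x37007 [P=1 RW=1 US=1 PS=0]
  → PA=0x37A6D  (4 entries read)
#1 VA=0xA028361B7EA (r,kernel):
  L0: frame=0x2D idx=20 entry=0x3A007 [P=1 RW=1 US=1 PS=0]
  L1: frame=0x3A idx=10 entry=0x3B007 [P=1 RW=1 US=1 PS=0]
  L2: frame=0x3B idx=27 entry=0x3E007 [P=1 RW=1 US=1 PS=0]
  L3: frame=0x3E idx=27 entry=0x42007 [P=1 RW=1 US=1 PS=0]
  → PA=0x427EA  (4 entries read)

Entries read for #0: 4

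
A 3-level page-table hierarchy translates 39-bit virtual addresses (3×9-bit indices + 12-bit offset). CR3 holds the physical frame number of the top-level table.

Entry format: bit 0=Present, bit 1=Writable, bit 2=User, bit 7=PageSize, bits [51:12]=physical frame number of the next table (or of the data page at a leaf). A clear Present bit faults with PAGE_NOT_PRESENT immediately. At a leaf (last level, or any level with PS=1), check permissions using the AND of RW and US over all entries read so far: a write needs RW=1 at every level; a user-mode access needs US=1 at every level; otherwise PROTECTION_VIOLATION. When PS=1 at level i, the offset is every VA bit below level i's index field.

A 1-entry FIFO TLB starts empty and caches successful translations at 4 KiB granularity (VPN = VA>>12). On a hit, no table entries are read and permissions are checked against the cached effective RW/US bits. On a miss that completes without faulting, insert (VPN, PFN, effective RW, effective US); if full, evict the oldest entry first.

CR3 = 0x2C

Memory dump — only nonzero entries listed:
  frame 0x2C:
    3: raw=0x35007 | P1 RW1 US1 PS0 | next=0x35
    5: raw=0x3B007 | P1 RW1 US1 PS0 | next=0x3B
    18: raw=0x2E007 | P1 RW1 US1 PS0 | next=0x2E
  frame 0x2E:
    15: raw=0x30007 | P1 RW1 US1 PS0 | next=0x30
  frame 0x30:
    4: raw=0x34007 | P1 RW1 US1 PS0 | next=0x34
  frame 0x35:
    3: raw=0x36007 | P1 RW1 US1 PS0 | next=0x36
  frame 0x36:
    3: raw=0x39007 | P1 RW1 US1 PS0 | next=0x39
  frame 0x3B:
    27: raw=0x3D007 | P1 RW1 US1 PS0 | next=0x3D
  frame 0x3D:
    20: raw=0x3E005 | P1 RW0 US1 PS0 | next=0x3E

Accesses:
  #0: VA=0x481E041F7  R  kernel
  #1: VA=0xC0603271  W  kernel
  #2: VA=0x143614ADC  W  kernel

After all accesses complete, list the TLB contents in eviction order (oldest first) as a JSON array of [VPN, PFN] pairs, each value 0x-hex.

Trace:
#0 VA=0x481E041F7 (r,kernel):
  L0 @0x2C[18] → 0x2E007  P=1,RW=1,US=1,PS=0
  L1 @0x2E[15] → 0x30007  P=1,RW=1,US=1,PS=0
  L2 @0x30[4] → 0x34007  P=1,RW=1,US=1,PS=0
  ✓ 0x341F7  — 3 lookups
#1 VA=0xC0603271 (w,kernel):
  L0 @0x2C[3] → 0x35007  P=1,RW=1,US=1,PS=0
  L1 @0x35[3] → 0x36007  P=1,RW=1,US=1,PS=0
  L2 @0x36[3] → 0x39007  P=1,RW=1,US=1,PS=0
  ✓ 0x39271  — 3 lookups
#2 VA=0x143614ADC (w,kernel):
  L0 @0x2C[5] → 0x3B007  P=1,RW=1,US=1,PS=0
  L1 @0x3B[27] → 0x3D007  P=1,RW=1,US=1,PS=0
  L2 @0x3D[20] → 0x3E005  P=1,RW=0,US=1,PS=0
  ⇒ fault: PROTECTION_VIOLATION  — 3 lookups

TLB: [["0xC0603", "0x39"]]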